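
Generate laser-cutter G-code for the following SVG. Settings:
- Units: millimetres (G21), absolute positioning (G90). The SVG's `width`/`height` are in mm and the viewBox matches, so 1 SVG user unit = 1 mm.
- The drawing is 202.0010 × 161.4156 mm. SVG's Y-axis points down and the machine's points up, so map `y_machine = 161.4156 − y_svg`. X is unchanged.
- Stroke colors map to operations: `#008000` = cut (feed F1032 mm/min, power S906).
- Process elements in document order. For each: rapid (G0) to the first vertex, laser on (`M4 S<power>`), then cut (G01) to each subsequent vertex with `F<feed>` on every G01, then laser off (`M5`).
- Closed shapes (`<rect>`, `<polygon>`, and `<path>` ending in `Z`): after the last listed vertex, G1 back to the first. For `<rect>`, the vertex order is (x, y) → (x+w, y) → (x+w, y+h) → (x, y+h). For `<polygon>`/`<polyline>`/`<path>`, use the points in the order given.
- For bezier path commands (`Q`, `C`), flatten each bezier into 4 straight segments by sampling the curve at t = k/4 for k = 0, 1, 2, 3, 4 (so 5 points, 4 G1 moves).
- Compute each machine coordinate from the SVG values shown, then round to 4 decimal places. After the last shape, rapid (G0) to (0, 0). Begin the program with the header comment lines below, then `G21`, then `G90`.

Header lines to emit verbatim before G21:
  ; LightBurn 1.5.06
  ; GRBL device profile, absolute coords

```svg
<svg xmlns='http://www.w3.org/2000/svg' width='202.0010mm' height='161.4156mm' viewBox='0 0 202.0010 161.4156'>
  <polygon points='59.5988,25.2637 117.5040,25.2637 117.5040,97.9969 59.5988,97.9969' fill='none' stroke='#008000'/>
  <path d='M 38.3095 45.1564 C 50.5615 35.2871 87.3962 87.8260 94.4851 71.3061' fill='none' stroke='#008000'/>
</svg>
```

; LightBurn 1.5.06
; GRBL device profile, absolute coords
G21
G90
G0 X59.5988 Y136.1519
M4 S906
G01 X117.5040 Y136.1519 F1032
G01 X117.5040 Y63.4187 F1032
G01 X59.5988 Y63.4187 F1032
G01 X59.5988 Y136.1519 F1032
M5
G0 X38.3095 Y116.2592
M4 S906
G01 X51.2589 Y114.0138 F1032
G01 X68.3335 Y100.6904 F1032
G01 X84.4400 Y88.6139 F1032
G01 X94.4851 Y90.1095 F1032
M5
G0 X0.0000 Y0.0000

1 u = 1 mm; y_m = 161.4156 − y.

[1] `<polygon>` rectangle, #008000→cut S906 F1032: (59.5988,136.1519) → (117.5040,136.1519) → (117.5040,63.4187) → (59.5988,63.4187) → (59.5988,136.1519) (closed)

[2] `<path>` cubic bezier, #008000→cut S906 F1032: (38.3095,116.2592) → (51.2589,114.0138) → (68.3335,100.6904) → (84.4400,88.6139) → (94.4851,90.1095)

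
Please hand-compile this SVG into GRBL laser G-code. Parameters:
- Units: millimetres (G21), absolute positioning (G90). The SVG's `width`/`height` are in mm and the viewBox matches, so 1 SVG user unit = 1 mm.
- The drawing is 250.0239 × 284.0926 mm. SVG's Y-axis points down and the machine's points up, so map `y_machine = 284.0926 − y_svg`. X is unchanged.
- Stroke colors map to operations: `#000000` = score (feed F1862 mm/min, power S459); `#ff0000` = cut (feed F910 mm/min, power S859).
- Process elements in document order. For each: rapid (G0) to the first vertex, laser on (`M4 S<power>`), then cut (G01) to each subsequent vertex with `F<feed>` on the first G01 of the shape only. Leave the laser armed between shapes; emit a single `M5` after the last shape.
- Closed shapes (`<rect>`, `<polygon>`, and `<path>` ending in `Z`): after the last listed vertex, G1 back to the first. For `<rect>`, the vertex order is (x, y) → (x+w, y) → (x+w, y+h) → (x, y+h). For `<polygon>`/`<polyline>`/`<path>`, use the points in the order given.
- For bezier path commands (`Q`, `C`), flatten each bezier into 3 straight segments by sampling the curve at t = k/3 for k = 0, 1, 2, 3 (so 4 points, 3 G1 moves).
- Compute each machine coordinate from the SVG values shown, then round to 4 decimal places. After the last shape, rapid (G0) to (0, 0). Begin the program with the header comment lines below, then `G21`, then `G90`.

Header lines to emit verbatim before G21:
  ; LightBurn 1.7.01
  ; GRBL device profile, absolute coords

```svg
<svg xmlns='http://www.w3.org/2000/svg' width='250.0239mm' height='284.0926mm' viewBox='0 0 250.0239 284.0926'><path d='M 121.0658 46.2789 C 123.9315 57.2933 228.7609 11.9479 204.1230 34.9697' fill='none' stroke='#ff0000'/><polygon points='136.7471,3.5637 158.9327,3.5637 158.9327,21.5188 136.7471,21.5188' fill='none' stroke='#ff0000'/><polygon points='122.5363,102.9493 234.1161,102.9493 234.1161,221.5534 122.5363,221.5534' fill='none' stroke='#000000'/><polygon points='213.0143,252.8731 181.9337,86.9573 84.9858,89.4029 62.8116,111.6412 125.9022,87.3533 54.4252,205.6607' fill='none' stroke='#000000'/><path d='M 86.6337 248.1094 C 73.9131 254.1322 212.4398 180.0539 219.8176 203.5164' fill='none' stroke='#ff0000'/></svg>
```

Since the viewBox matches the mm dimensions, user units are millimetres directly. The only transform is the Y-flip y_m = 284.0926 − y_svg.

Shape 1 is a cubic bezier drawn with `<path>`. Its stroke #ff0000 means cut at S859, F910. After flipping Y the toolpath is (121.0658,237.8137) → (149.3479,240.9664) → (194.1767,253.9752) → (204.1230,249.1229).

Shape 2 is a rectangle drawn with `<polygon>`. Its stroke #ff0000 means cut at S859, F910. After flipping Y the toolpath is (136.7471,280.5289) → (158.9327,280.5289) → (158.9327,262.5738) → (136.7471,262.5738) → (136.7471,280.5289), returning to the start.

Shape 3 is a rectangle drawn with `<polygon>`. Its stroke #000000 means score at S459, F1862. After flipping Y the toolpath is (122.5363,181.1433) → (234.1161,181.1433) → (234.1161,62.5392) → (122.5363,62.5392) → (122.5363,181.1433), returning to the start.

Shape 4 is a closed polygon drawn with `<polygon>`. Its stroke #000000 means score at S459, F1862. After flipping Y the toolpath is (213.0143,31.2195) → (181.9337,197.1353) → (84.9858,194.6897) → (62.8116,172.4514) → (125.9022,196.7393) → (54.4252,78.4319) → (213.0143,31.2195), returning to the start.

Shape 5 is a cubic bezier drawn with `<path>`. Its stroke #ff0000 means cut at S859, F910. After flipping Y the toolpath is (86.6337,35.9832) → (113.8697,50.0814) → (179.1826,78.1044) → (219.8176,80.5762).

; LightBurn 1.7.01
; GRBL device profile, absolute coords
G21
G90
G0 X121.0658 Y237.8137
M4 S859
G01 X149.3479 Y240.9664 F910
G01 X194.1767 Y253.9752
G01 X204.1230 Y249.1229
G0 X136.7471 Y280.5289
M4 S859
G01 X158.9327 Y280.5289 F910
G01 X158.9327 Y262.5738
G01 X136.7471 Y262.5738
G01 X136.7471 Y280.5289
G0 X122.5363 Y181.1433
M4 S459
G01 X234.1161 Y181.1433 F1862
G01 X234.1161 Y62.5392
G01 X122.5363 Y62.5392
G01 X122.5363 Y181.1433
G0 X213.0143 Y31.2195
M4 S459
G01 X181.9337 Y197.1353 F1862
G01 X84.9858 Y194.6897
G01 X62.8116 Y172.4514
G01 X125.9022 Y196.7393
G01 X54.4252 Y78.4319
G01 X213.0143 Y31.2195
G0 X86.6337 Y35.9832
M4 S859
G01 X113.8697 Y50.0814 F910
G01 X179.1826 Y78.1044
G01 X219.8176 Y80.5762
M5
G0 X0.0000 Y0.0000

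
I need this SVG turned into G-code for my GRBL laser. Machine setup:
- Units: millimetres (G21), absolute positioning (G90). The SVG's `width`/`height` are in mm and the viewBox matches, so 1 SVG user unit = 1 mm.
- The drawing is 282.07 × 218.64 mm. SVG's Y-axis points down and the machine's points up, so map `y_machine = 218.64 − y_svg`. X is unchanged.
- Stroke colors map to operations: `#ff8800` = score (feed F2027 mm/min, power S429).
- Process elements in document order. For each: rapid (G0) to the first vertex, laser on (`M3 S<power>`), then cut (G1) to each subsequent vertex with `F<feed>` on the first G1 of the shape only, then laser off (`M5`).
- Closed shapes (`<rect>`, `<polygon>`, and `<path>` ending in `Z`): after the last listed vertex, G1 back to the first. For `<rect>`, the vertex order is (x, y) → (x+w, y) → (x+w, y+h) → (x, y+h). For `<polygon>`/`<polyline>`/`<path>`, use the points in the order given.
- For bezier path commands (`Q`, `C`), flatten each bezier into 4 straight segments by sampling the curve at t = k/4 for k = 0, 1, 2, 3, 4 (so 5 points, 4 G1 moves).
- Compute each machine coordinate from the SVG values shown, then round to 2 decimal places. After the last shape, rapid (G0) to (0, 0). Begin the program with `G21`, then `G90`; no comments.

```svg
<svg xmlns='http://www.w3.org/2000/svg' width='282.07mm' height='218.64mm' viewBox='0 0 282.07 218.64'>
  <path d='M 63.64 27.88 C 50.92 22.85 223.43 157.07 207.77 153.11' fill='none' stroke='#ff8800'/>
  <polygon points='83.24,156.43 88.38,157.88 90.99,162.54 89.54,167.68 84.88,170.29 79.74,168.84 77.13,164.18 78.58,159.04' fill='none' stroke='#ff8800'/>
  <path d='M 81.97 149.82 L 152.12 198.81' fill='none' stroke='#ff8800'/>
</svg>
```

1 u = 1 mm; y_m = 218.64 − y.

[1] `<path>` cubic bezier, #ff8800→score S429 F2027: (63.64,190.76) → (83.00,172.76) → (136.81,128.55) → (190.07,84.13) → (207.77,65.53)

[2] `<polygon>` regular polygon, #ff8800→score S429 F2027: (83.24,62.21) → (88.38,60.76) → (90.99,56.10) → (89.54,50.96) → (84.88,48.35) → (79.74,49.80) → (77.13,54.46) → (78.58,59.60) → (83.24,62.21) (closed)

[3] `<path>` line segment, #ff8800→score S429 F2027: (81.97,68.82) → (152.12,19.83)

G21
G90
G0 X63.64 Y190.76
M3 S429
G1 X83.00 Y172.76 F2027
G1 X136.81 Y128.55
G1 X190.07 Y84.13
G1 X207.77 Y65.53
M5
G0 X83.24 Y62.21
M3 S429
G1 X88.38 Y60.76 F2027
G1 X90.99 Y56.10
G1 X89.54 Y50.96
G1 X84.88 Y48.35
G1 X79.74 Y49.80
G1 X77.13 Y54.46
G1 X78.58 Y59.60
G1 X83.24 Y62.21
M5
G0 X81.97 Y68.82
M3 S429
G1 X152.12 Y19.83 F2027
M5
G0 X0.00 Y0.00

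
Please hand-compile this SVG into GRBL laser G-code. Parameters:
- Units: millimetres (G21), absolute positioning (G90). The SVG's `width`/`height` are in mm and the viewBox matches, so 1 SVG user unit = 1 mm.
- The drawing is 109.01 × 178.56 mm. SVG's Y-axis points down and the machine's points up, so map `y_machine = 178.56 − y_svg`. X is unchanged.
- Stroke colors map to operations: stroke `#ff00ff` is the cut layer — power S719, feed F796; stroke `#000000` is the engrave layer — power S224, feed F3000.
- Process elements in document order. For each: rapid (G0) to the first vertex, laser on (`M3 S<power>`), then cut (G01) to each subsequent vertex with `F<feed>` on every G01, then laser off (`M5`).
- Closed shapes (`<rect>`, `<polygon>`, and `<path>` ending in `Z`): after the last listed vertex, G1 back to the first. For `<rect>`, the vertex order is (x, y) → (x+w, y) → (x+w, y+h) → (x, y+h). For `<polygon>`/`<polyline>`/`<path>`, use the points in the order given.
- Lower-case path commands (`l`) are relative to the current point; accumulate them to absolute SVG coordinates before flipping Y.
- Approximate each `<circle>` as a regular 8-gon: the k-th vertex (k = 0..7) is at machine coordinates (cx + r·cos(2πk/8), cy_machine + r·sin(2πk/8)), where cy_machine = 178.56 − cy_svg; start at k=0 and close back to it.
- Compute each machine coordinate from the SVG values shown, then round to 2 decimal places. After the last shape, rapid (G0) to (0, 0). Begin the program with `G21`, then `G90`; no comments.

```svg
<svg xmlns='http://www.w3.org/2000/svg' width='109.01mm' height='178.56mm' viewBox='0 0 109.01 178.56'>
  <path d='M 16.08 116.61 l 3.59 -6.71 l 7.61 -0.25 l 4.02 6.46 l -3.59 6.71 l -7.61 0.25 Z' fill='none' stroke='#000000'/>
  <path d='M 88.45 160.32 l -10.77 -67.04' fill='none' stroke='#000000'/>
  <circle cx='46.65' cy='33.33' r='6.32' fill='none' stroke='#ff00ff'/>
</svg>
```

G21
G90
G0 X16.08 Y61.95
M3 S224
G01 X19.67 Y68.66 F3000
G01 X27.28 Y68.91 F3000
G01 X31.30 Y62.45 F3000
G01 X27.71 Y55.74 F3000
G01 X20.10 Y55.49 F3000
G01 X16.08 Y61.95 F3000
M5
G0 X88.45 Y18.24
M3 S224
G01 X77.68 Y85.28 F3000
M5
G0 X52.97 Y145.23
M3 S719
G01 X51.12 Y149.70 F796
G01 X46.65 Y151.55 F796
G01 X42.18 Y149.70 F796
G01 X40.33 Y145.23 F796
G01 X42.18 Y140.76 F796
G01 X46.65 Y138.91 F796
G01 X51.12 Y140.76 F796
G01 X52.97 Y145.23 F796
M5
G0 X0.00 Y0.00

Since the viewBox matches the mm dimensions, user units are millimetres directly. The only transform is the Y-flip y_m = 178.56 − y_svg.

Shape 1 is a regular polygon drawn with `<path>`. Its stroke #000000 means engrave at S224, F3000. After flipping Y the toolpath is (16.08,61.95) → (19.67,68.66) → (27.28,68.91) → (31.30,62.45) → (27.71,55.74) → (20.10,55.49) → (16.08,61.95), returning to the start.

Shape 2 is a line segment drawn with `<path>`. Its stroke #000000 means engrave at S224, F3000. After flipping Y the toolpath is (88.45,18.24) → (77.68,85.28).

Shape 3 is a circle drawn with `<circle>`. Its stroke #ff00ff means cut at S719, F796. After flipping Y the toolpath is (52.97,145.23) → (51.12,149.70) → (46.65,151.55) → (42.18,149.70) → (40.33,145.23) → (42.18,140.76) → (46.65,138.91) → (51.12,140.76) → (52.97,145.23), returning to the start.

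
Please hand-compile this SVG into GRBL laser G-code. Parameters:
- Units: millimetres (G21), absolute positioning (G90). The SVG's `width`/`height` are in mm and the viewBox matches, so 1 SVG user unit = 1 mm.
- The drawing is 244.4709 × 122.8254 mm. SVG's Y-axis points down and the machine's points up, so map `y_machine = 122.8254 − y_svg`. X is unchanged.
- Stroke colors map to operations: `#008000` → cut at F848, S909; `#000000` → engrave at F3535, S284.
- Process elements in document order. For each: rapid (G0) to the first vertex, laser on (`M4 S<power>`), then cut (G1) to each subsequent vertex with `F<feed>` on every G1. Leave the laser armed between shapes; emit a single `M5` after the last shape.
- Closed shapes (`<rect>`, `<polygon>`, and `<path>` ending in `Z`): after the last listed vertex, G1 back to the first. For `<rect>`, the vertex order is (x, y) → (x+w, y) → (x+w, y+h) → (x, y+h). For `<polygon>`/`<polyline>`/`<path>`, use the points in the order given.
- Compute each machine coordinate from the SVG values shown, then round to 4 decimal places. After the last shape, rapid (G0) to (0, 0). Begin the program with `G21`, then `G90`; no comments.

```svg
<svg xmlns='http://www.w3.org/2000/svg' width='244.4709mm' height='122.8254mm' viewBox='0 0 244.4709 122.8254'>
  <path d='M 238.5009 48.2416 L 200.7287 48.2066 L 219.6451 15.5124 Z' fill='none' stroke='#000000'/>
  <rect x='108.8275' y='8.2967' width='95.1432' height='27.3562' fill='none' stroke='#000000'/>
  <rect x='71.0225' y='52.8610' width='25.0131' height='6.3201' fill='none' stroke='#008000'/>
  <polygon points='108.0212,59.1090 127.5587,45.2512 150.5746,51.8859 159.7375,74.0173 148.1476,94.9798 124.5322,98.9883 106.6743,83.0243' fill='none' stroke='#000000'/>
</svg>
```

viewBox `0 0 244.4709 122.8254` with mm width/height → 1 unit = 1 mm. Flip: y_m = 122.8254 − y_svg.

**Shape 1** — `<path>` regular polygon, stroke `#000000` → engrave (S284, F3535). Machine vertices: (238.5009,74.5838) → (200.7287,74.6188) → (219.6451,107.3130) → (238.5009,74.5838). Closed: final G1 returns to the first vertex.

**Shape 2** — `<rect>` rectangle, stroke `#000000` → engrave (S284, F3535). Machine vertices: (108.8275,114.5287) → (203.9707,114.5287) → (203.9707,87.1725) → (108.8275,87.1725) → (108.8275,114.5287). Closed: final G1 returns to the first vertex.

**Shape 3** — `<rect>` rectangle, stroke `#008000` → cut (S909, F848). Machine vertices: (71.0225,69.9644) → (96.0356,69.9644) → (96.0356,63.6443) → (71.0225,63.6443) → (71.0225,69.9644). Closed: final G1 returns to the first vertex.

**Shape 4** — `<polygon>` regular polygon, stroke `#000000` → engrave (S284, F3535). Machine vertices: (108.0212,63.7164) → (127.5587,77.5742) → (150.5746,70.9395) → (159.7375,48.8081) → (148.1476,27.8456) → (124.5322,23.8371) → (106.6743,39.8011) → (108.0212,63.7164). Closed: final G1 returns to the first vertex.

G21
G90
G0 X238.5009 Y74.5838
M4 S284
G1 X200.7287 Y74.6188 F3535
G1 X219.6451 Y107.3130 F3535
G1 X238.5009 Y74.5838 F3535
G0 X108.8275 Y114.5287
M4 S284
G1 X203.9707 Y114.5287 F3535
G1 X203.9707 Y87.1725 F3535
G1 X108.8275 Y87.1725 F3535
G1 X108.8275 Y114.5287 F3535
G0 X71.0225 Y69.9644
M4 S909
G1 X96.0356 Y69.9644 F848
G1 X96.0356 Y63.6443 F848
G1 X71.0225 Y63.6443 F848
G1 X71.0225 Y69.9644 F848
G0 X108.0212 Y63.7164
M4 S284
G1 X127.5587 Y77.5742 F3535
G1 X150.5746 Y70.9395 F3535
G1 X159.7375 Y48.8081 F3535
G1 X148.1476 Y27.8456 F3535
G1 X124.5322 Y23.8371 F3535
G1 X106.6743 Y39.8011 F3535
G1 X108.0212 Y63.7164 F3535
M5
G0 X0.0000 Y0.0000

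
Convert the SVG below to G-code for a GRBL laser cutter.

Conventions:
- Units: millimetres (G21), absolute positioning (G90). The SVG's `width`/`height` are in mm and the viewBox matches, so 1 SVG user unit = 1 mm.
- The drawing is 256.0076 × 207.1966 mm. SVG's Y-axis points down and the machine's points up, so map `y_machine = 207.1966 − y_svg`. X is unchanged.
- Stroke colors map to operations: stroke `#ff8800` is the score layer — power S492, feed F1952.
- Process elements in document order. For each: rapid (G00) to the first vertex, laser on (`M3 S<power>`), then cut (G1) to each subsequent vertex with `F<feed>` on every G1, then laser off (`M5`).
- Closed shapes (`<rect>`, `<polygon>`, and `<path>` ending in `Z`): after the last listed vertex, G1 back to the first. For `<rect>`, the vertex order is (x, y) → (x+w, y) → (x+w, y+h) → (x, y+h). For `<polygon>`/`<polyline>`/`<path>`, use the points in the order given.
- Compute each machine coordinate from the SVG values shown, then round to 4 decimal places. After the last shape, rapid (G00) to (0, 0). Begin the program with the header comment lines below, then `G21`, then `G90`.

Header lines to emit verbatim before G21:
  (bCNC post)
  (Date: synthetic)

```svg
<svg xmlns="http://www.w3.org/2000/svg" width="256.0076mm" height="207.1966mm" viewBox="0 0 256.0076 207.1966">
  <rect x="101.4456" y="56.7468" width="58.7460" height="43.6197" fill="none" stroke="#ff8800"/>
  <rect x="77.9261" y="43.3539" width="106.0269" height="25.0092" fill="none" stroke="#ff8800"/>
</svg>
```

(bCNC post)
(Date: synthetic)
G21
G90
G00 X101.4456 Y150.4498
M3 S492
G1 X160.1916 Y150.4498 F1952
G1 X160.1916 Y106.8301 F1952
G1 X101.4456 Y106.8301 F1952
G1 X101.4456 Y150.4498 F1952
M5
G00 X77.9261 Y163.8427
M3 S492
G1 X183.9530 Y163.8427 F1952
G1 X183.9530 Y138.8335 F1952
G1 X77.9261 Y138.8335 F1952
G1 X77.9261 Y163.8427 F1952
M5
G00 X0.0000 Y0.0000

viewBox `0 0 256.0076 207.1966` with mm width/height → 1 unit = 1 mm. Flip: y_m = 207.1966 − y_svg.

**Shape 1** — `<rect>` rectangle, stroke `#ff8800` → score (S492, F1952). Machine vertices: (101.4456,150.4498) → (160.1916,150.4498) → (160.1916,106.8301) → (101.4456,106.8301) → (101.4456,150.4498). Closed: final G1 returns to the first vertex.

**Shape 2** — `<rect>` rectangle, stroke `#ff8800` → score (S492, F1952). Machine vertices: (77.9261,163.8427) → (183.9530,163.8427) → (183.9530,138.8335) → (77.9261,138.8335) → (77.9261,163.8427). Closed: final G1 returns to the first vertex.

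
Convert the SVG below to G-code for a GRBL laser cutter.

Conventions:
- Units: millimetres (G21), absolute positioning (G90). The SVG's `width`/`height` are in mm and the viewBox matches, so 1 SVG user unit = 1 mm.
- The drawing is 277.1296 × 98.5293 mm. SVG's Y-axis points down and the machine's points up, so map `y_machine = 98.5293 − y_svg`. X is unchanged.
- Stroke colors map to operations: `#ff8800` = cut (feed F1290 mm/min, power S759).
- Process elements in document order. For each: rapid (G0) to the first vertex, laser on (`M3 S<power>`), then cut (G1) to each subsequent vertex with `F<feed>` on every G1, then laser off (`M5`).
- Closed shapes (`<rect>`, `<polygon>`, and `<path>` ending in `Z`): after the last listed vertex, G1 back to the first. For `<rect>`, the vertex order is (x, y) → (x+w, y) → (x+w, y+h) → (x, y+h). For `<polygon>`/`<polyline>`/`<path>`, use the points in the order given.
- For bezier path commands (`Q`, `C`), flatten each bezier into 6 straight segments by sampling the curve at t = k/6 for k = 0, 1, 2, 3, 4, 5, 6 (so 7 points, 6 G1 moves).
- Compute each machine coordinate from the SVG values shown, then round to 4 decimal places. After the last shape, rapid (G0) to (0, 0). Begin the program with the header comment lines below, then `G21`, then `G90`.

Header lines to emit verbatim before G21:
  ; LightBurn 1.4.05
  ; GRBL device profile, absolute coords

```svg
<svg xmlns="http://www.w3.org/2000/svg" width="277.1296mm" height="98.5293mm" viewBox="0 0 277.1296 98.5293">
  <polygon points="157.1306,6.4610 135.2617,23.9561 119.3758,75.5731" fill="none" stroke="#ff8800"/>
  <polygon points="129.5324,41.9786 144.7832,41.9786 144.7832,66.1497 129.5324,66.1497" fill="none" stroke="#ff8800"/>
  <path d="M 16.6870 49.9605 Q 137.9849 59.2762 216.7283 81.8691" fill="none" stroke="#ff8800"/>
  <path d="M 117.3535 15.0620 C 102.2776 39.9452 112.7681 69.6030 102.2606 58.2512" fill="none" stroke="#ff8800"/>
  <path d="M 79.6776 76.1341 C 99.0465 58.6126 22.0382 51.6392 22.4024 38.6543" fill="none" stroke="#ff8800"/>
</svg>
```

1 u = 1 mm; y_m = 98.5293 − y.

[1] `<polygon>` closed polygon, #ff8800→cut S759 F1290: (157.1306,92.0683) → (135.2617,74.5732) → (119.3758,22.9562) → (157.1306,92.0683) (closed)

[2] `<polygon>` rectangle, #ff8800→cut S759 F1290: (129.5324,56.5507) → (144.7832,56.5507) → (144.7832,32.3796) → (129.5324,32.3796) → (129.5324,56.5507) (closed)

[3] `<path>` quadratic bezier, #ff8800→cut S759 F1290: (16.6870,48.5688) → (55.9376,45.0948) → (92.8240,40.8831) → (127.3463,35.9338) → (159.5044,30.2469) → (189.2984,23.8224) → (216.7283,16.6602)

[4] `<path>` cubic bezier, #ff8800→cut S759 F1290: (117.3535,83.4673) → (111.7305,70.8398) → (109.0751,58.6883) → (108.0939,48.2846) → (107.4934,40.9005) → (105.9801,37.8077) → (102.2606,40.2781)

[5] `<path>` cubic bezier, #ff8800→cut S759 F1290: (79.6776,22.3952) → (82.1350,30.3536) → (73.3559,37.0140) → (58.1668,42.8363) → (41.3939,48.2806) → (27.8636,53.8068) → (22.4024,59.8750)

; LightBurn 1.4.05
; GRBL device profile, absolute coords
G21
G90
G0 X157.1306 Y92.0683
M3 S759
G1 X135.2617 Y74.5732 F1290
G1 X119.3758 Y22.9562 F1290
G1 X157.1306 Y92.0683 F1290
M5
G0 X129.5324 Y56.5507
M3 S759
G1 X144.7832 Y56.5507 F1290
G1 X144.7832 Y32.3796 F1290
G1 X129.5324 Y32.3796 F1290
G1 X129.5324 Y56.5507 F1290
M5
G0 X16.6870 Y48.5688
M3 S759
G1 X55.9376 Y45.0948 F1290
G1 X92.8240 Y40.8831 F1290
G1 X127.3463 Y35.9338 F1290
G1 X159.5044 Y30.2469 F1290
G1 X189.2984 Y23.8224 F1290
G1 X216.7283 Y16.6602 F1290
M5
G0 X117.3535 Y83.4673
M3 S759
G1 X111.7305 Y70.8398 F1290
G1 X109.0751 Y58.6883 F1290
G1 X108.0939 Y48.2846 F1290
G1 X107.4934 Y40.9005 F1290
G1 X105.9801 Y37.8077 F1290
G1 X102.2606 Y40.2781 F1290
M5
G0 X79.6776 Y22.3952
M3 S759
G1 X82.1350 Y30.3536 F1290
G1 X73.3559 Y37.0140 F1290
G1 X58.1668 Y42.8363 F1290
G1 X41.3939 Y48.2806 F1290
G1 X27.8636 Y53.8068 F1290
G1 X22.4024 Y59.8750 F1290
M5
G0 X0.0000 Y0.0000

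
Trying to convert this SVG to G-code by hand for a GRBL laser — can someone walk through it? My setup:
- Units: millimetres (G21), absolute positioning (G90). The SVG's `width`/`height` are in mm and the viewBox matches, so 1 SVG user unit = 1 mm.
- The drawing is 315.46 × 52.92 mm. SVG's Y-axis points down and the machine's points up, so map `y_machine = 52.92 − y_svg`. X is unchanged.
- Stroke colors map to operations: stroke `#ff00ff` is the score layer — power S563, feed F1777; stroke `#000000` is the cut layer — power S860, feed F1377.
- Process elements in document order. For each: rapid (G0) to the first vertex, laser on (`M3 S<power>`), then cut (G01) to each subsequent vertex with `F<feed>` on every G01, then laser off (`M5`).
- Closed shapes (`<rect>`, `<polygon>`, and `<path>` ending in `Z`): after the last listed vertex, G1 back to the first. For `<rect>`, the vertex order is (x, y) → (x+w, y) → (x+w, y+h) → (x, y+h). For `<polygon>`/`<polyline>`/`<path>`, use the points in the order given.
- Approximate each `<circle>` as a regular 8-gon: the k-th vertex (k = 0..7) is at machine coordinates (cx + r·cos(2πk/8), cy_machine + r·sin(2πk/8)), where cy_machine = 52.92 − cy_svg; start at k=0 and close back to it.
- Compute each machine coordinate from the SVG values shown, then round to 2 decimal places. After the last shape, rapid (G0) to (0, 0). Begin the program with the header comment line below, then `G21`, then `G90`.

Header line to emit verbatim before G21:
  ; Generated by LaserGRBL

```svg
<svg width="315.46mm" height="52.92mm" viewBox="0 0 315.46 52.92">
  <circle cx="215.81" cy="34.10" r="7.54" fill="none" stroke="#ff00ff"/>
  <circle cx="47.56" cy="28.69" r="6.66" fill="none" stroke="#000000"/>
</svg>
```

1 u = 1 mm; y_m = 52.92 − y.

[1] `<circle>` circle, #ff00ff→score S563 F1777: (223.35,18.82) → (221.14,24.15) → (215.81,26.36) → (210.48,24.15) → (208.27,18.82) → (210.48,13.49) → (215.81,11.28) → (221.14,13.49) → (223.35,18.82) (closed)

[2] `<circle>` circle, #000000→cut S860 F1377: (54.22,24.23) → (52.27,28.94) → (47.56,30.89) → (42.85,28.94) → (40.90,24.23) → (42.85,19.52) → (47.56,17.57) → (52.27,19.52) → (54.22,24.23) (closed)

; Generated by LaserGRBL
G21
G90
G0 X223.35 Y18.82
M3 S563
G01 X221.14 Y24.15 F1777
G01 X215.81 Y26.36 F1777
G01 X210.48 Y24.15 F1777
G01 X208.27 Y18.82 F1777
G01 X210.48 Y13.49 F1777
G01 X215.81 Y11.28 F1777
G01 X221.14 Y13.49 F1777
G01 X223.35 Y18.82 F1777
M5
G0 X54.22 Y24.23
M3 S860
G01 X52.27 Y28.94 F1377
G01 X47.56 Y30.89 F1377
G01 X42.85 Y28.94 F1377
G01 X40.90 Y24.23 F1377
G01 X42.85 Y19.52 F1377
G01 X47.56 Y17.57 F1377
G01 X52.27 Y19.52 F1377
G01 X54.22 Y24.23 F1377
M5
G0 X0.00 Y0.00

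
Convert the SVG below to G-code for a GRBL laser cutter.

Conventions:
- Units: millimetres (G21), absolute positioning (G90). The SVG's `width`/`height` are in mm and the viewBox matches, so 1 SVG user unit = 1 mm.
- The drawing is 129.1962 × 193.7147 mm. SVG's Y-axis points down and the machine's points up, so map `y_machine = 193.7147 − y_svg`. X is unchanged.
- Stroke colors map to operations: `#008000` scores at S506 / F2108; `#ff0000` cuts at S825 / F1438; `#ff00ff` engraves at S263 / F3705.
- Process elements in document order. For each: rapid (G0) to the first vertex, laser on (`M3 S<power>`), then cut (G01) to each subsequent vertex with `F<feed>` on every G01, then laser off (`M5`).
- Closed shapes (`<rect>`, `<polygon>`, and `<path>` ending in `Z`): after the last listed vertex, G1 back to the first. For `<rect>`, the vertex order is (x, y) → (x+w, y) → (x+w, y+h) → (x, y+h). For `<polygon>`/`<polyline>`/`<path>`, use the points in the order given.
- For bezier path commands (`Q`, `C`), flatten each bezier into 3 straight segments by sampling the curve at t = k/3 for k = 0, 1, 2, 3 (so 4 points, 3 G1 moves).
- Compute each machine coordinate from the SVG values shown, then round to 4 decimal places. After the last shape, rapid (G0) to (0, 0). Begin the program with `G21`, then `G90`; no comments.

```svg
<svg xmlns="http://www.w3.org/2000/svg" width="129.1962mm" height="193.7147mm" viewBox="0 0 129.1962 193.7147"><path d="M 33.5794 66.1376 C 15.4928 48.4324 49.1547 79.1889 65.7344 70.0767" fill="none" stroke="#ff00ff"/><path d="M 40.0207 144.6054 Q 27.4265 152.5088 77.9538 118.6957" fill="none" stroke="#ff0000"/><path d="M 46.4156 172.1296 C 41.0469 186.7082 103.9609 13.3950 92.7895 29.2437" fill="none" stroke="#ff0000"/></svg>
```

G21
G90
G0 X33.5794 Y127.5771
M3 S263
G01 X30.1930 Y132.3999 F3705
G01 X46.0099 Y124.5439 F3705
G01 X65.7344 Y123.6380 F3705
M5
G0 X40.0207 Y49.1093
M3 S825
G01 X38.6381 Y48.4755 F1438
G01 X51.2824 Y57.1121 F1438
G01 X77.9538 Y75.0190 F1438
M5
G0 X46.4156 Y21.5851
M3 S825
G01 X58.5349 Y55.6721 F1438
G01 X84.5387 Y131.2307 F1438
G01 X92.7895 Y164.4710 F1438
M5
G0 X0.0000 Y0.0000

Since the viewBox matches the mm dimensions, user units are millimetres directly. The only transform is the Y-flip y_m = 193.7147 − y_svg.

Shape 1 is a cubic bezier drawn with `<path>`. Its stroke #ff00ff means engrave at S263, F3705. After flipping Y the toolpath is (33.5794,127.5771) → (30.1930,132.3999) → (46.0099,124.5439) → (65.7344,123.6380).

Shape 2 is a quadratic bezier drawn with `<path>`. Its stroke #ff0000 means cut at S825, F1438. After flipping Y the toolpath is (40.0207,49.1093) → (38.6381,48.4755) → (51.2824,57.1121) → (77.9538,75.0190).

Shape 3 is a cubic bezier drawn with `<path>`. Its stroke #ff0000 means cut at S825, F1438. After flipping Y the toolpath is (46.4156,21.5851) → (58.5349,55.6721) → (84.5387,131.2307) → (92.7895,164.4710).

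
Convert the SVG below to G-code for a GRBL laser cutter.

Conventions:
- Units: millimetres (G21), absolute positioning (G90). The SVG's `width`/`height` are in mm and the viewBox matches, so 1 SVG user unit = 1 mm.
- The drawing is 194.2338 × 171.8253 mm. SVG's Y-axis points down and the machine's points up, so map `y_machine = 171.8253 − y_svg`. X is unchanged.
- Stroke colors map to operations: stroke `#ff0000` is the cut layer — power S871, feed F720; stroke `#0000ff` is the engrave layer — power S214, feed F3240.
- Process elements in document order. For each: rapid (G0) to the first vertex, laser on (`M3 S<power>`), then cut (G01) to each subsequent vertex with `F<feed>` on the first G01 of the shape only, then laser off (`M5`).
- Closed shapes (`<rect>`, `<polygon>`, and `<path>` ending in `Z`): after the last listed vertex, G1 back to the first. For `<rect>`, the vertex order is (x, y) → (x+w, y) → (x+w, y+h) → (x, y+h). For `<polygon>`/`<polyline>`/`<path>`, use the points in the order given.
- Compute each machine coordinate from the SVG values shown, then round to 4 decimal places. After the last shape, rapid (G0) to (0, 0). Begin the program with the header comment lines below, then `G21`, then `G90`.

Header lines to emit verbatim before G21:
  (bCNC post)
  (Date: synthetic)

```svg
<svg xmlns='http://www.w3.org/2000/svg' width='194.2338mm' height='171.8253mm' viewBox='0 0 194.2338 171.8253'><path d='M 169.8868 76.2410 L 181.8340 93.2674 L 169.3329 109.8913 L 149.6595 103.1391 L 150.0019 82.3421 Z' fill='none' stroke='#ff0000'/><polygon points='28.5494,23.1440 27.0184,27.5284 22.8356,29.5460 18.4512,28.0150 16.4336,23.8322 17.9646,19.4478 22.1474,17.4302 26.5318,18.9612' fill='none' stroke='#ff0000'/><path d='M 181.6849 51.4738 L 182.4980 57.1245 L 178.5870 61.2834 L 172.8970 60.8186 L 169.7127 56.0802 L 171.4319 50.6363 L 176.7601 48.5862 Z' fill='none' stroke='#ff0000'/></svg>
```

(bCNC post)
(Date: synthetic)
G21
G90
G0 X169.8868 Y95.5843
M3 S871
G01 X181.8340 Y78.5579 F720
G01 X169.3329 Y61.9340
G01 X149.6595 Y68.6862
G01 X150.0019 Y89.4832
G01 X169.8868 Y95.5843
M5
G0 X28.5494 Y148.6813
M3 S871
G01 X27.0184 Y144.2969 F720
G01 X22.8356 Y142.2793
G01 X18.4512 Y143.8103
G01 X16.4336 Y147.9931
G01 X17.9646 Y152.3775
G01 X22.1474 Y154.3951
G01 X26.5318 Y152.8641
G01 X28.5494 Y148.6813
M5
G0 X181.6849 Y120.3515
M3 S871
G01 X182.4980 Y114.7008 F720
G01 X178.5870 Y110.5419
G01 X172.8970 Y111.0067
G01 X169.7127 Y115.7451
G01 X171.4319 Y121.1890
G01 X176.7601 Y123.2391
G01 X181.6849 Y120.3515
M5
G0 X0.0000 Y0.0000

viewBox `0 0 194.2338 171.8253` with mm width/height → 1 unit = 1 mm. Flip: y_m = 171.8253 − y_svg.

**Shape 1** — `<path>` regular polygon, stroke `#ff0000` → cut (S871, F720). Machine vertices: (169.8868,95.5843) → (181.8340,78.5579) → (169.3329,61.9340) → (149.6595,68.6862) → (150.0019,89.4832) → (169.8868,95.5843). Closed: final G1 returns to the first vertex.

**Shape 2** — `<polygon>` regular polygon, stroke `#ff0000` → cut (S871, F720). Machine vertices: (28.5494,148.6813) → (27.0184,144.2969) → (22.8356,142.2793) → (18.4512,143.8103) → (16.4336,147.9931) → (17.9646,152.3775) → (22.1474,154.3951) → (26.5318,152.8641) → (28.5494,148.6813). Closed: final G1 returns to the first vertex.

**Shape 3** — `<path>` regular polygon, stroke `#ff0000` → cut (S871, F720). Machine vertices: (181.6849,120.3515) → (182.4980,114.7008) → (178.5870,110.5419) → (172.8970,111.0067) → (169.7127,115.7451) → (171.4319,121.1890) → (176.7601,123.2391) → (181.6849,120.3515). Closed: final G1 returns to the first vertex.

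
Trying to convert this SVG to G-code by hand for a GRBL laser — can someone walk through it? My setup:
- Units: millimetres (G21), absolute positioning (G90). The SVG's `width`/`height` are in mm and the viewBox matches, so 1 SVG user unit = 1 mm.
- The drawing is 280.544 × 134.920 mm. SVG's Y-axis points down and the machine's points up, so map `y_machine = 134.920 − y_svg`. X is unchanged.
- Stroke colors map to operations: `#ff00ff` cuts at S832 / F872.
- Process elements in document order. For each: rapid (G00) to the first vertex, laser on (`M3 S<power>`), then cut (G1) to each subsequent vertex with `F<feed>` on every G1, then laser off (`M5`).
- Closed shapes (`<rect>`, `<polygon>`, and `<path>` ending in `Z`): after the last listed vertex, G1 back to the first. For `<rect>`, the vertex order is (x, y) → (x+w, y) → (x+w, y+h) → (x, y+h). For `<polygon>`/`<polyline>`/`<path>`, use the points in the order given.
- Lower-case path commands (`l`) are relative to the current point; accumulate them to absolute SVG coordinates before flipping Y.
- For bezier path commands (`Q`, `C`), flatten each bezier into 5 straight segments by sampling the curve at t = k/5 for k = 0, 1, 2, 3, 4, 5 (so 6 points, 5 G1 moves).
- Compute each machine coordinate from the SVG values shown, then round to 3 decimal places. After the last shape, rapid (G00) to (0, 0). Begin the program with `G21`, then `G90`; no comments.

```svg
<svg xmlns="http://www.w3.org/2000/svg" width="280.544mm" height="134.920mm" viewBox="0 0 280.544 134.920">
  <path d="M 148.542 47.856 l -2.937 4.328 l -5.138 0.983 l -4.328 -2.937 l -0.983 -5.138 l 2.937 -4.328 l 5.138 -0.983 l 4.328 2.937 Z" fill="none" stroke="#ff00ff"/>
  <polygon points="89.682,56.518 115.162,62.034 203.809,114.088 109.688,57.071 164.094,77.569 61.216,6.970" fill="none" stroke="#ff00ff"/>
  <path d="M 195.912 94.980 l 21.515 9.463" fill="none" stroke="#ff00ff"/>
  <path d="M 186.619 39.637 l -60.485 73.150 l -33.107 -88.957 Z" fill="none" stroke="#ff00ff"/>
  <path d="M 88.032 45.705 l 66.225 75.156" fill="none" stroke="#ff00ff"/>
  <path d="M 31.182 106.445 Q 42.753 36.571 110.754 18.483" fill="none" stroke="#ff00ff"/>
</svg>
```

G21
G90
G00 X148.542 Y87.064
M3 S832
G1 X145.605 Y82.736 F872
G1 X140.467 Y81.753 F872
G1 X136.139 Y84.690 F872
G1 X135.156 Y89.828 F872
G1 X138.093 Y94.156 F872
G1 X143.231 Y95.139 F872
G1 X147.559 Y92.202 F872
G1 X148.542 Y87.064 F872
M5
G00 X89.682 Y78.402
M3 S832
G1 X115.162 Y72.886 F872
G1 X203.809 Y20.832 F872
G1 X109.688 Y77.849 F872
G1 X164.094 Y57.351 F872
G1 X61.216 Y127.950 F872
G1 X89.682 Y78.402 F872
M5
G00 X195.912 Y39.940
M3 S832
G1 X217.427 Y30.477 F872
M5
G00 X186.619 Y95.283
M3 S832
G1 X126.134 Y22.133 F872
G1 X93.027 Y111.090 F872
G1 X186.619 Y95.283 F872
M5
G00 X88.032 Y89.215
M3 S832
G1 X154.257 Y14.059 F872
M5
G00 X31.182 Y28.475
M3 S832
G1 X38.068 Y54.353 F872
G1 X49.468 Y76.088 F872
G1 X65.382 Y93.681 F872
G1 X85.811 Y107.130 F872
G1 X110.754 Y116.437 F872
M5
G00 X0.000 Y0.000

1 u = 1 mm; y_m = 134.920 − y.

[1] `<path>` regular polygon, #ff00ff→cut S832 F872: (148.542,87.064) → (145.605,82.736) → (140.467,81.753) → (136.139,84.690) → (135.156,89.828) → (138.093,94.156) → (143.231,95.139) → (147.559,92.202) → (148.542,87.064) (closed)

[2] `<polygon>` closed polygon, #ff00ff→cut S832 F872: (89.682,78.402) → (115.162,72.886) → (203.809,20.832) → (109.688,77.849) → (164.094,57.351) → (61.216,127.950) → (89.682,78.402) (closed)

[3] `<path>` line segment, #ff00ff→cut S832 F872: (195.912,39.940) → (217.427,30.477)

[4] `<path>` regular polygon, #ff00ff→cut S832 F872: (186.619,95.283) → (126.134,22.133) → (93.027,111.090) → (186.619,95.283) (closed)

[5] `<path>` line segment, #ff00ff→cut S832 F872: (88.032,89.215) → (154.257,14.059)

[6] `<path>` quadratic bezier, #ff00ff→cut S832 F872: (31.182,28.475) → (38.068,54.353) → (49.468,76.088) → (65.382,93.681) → (85.811,107.130) → (110.754,116.437)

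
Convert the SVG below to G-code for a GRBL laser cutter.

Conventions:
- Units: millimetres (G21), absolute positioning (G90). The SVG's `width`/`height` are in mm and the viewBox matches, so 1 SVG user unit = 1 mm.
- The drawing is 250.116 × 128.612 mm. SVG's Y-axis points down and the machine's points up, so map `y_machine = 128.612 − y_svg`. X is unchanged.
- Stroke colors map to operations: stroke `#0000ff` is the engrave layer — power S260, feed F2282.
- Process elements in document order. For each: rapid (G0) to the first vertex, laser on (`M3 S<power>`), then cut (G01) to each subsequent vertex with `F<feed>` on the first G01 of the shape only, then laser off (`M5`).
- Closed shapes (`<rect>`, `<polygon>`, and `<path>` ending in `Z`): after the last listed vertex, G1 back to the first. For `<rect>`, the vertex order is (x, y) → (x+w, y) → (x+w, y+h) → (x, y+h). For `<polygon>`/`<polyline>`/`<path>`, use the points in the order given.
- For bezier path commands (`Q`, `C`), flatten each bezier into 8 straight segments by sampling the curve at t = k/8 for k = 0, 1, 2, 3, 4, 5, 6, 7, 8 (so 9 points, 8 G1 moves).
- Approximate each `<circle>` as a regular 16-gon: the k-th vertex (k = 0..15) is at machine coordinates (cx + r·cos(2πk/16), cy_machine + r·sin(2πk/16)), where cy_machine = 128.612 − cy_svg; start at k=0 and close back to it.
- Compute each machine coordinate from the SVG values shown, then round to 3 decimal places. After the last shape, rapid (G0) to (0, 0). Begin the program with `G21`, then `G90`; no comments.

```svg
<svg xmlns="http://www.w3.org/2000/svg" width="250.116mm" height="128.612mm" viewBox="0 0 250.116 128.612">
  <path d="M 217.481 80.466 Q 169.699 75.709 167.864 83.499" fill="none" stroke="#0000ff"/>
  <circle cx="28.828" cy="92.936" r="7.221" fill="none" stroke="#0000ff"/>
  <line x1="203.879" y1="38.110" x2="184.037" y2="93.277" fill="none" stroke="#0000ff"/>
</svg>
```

viewBox `0 0 250.116 128.612` with mm width/height → 1 unit = 1 mm. Flip: y_m = 128.612 − y_svg.

**Shape 1** — `<path>` quadratic bezier, stroke `#0000ff` → engrave (S260, F2282). Control points (SVG): P0=(217.481,80.466), P1=(169.699,75.709), P2=(167.864,83.499); sampled at t=k/8. Machine vertices: (217.481,48.146) → (206.253,49.139) → (196.462,49.740) → (188.106,49.949) → (181.186,49.766) → (175.702,49.191) → (171.653,48.224) → (169.041,46.864) → (167.864,45.113). Open path.

**Shape 2** — `<circle>` circle, stroke `#0000ff` → engrave (S260, F2282). Machine vertices: (36.049,35.676) → (35.499,38.439) → (33.934,40.782) → (31.591,42.347) → (28.828,42.897) → (26.065,42.347) → (23.722,40.782) → (22.157,38.439) → (21.607,35.676) → (22.157,32.913) → (23.722,30.570) → (26.065,29.005) → (28.828,28.455) → (31.591,29.005) → (33.934,30.570) → (35.499,32.913) → (36.049,35.676). Closed: final G1 returns to the first vertex.

**Shape 3** — `<line>` line segment, stroke `#0000ff` → engrave (S260, F2282). Machine vertices: (203.879,90.502) → (184.037,35.335). Open path.

G21
G90
G0 X217.481 Y48.146
M3 S260
G01 X206.253 Y49.139 F2282
G01 X196.462 Y49.740
G01 X188.106 Y49.949
G01 X181.186 Y49.766
G01 X175.702 Y49.191
G01 X171.653 Y48.224
G01 X169.041 Y46.864
G01 X167.864 Y45.113
M5
G0 X36.049 Y35.676
M3 S260
G01 X35.499 Y38.439 F2282
G01 X33.934 Y40.782
G01 X31.591 Y42.347
G01 X28.828 Y42.897
G01 X26.065 Y42.347
G01 X23.722 Y40.782
G01 X22.157 Y38.439
G01 X21.607 Y35.676
G01 X22.157 Y32.913
G01 X23.722 Y30.570
G01 X26.065 Y29.005
G01 X28.828 Y28.455
G01 X31.591 Y29.005
G01 X33.934 Y30.570
G01 X35.499 Y32.913
G01 X36.049 Y35.676
M5
G0 X203.879 Y90.502
M3 S260
G01 X184.037 Y35.335 F2282
M5
G0 X0.000 Y0.000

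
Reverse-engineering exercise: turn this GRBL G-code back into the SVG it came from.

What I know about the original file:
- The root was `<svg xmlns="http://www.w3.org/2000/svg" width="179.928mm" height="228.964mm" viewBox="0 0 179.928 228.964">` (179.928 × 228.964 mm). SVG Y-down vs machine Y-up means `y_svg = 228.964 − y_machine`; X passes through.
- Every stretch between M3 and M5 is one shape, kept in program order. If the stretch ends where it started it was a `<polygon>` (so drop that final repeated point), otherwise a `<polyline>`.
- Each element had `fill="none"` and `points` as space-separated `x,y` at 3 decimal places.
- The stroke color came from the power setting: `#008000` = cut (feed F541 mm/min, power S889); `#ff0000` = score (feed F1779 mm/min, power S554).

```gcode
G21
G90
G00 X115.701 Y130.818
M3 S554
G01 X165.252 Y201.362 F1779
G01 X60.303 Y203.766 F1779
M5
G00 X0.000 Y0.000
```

y_svg = 228.964 − y_m. Every run uses S554, so all elements get stroke `#ff0000` (score).

[1] open run; points: 115.701,98.146 165.252,27.602 60.303,25.198

<svg xmlns="http://www.w3.org/2000/svg" width="179.928mm" height="228.964mm" viewBox="0 0 179.928 228.964">
  <polyline points="115.701,98.146 165.252,27.602 60.303,25.198" fill="none" stroke="#ff0000"/>
</svg>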